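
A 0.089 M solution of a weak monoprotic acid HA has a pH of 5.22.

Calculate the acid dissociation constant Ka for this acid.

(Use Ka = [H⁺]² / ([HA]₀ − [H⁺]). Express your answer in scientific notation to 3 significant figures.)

[H⁺] = 10^(−pH) = 10^(−5.22) = 6.026e-06 M. For HA ⇌ H⁺ + A⁻, Ka = [H⁺][A⁻]/[HA] = [H⁺]² / ([HA]₀ − [H⁺]) = (6.026e-06)² / (0.089 − 6.026e-06) = 4.08e-10.

K_a = 4.08e-10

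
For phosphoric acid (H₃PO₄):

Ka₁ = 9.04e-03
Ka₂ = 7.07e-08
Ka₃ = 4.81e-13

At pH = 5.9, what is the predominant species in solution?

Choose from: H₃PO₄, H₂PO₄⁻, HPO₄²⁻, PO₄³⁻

pKa₁ = 2.04, pKa₂ = 7.15, pKa₃ = 12.32. For a polyprotic acid the predominant species crosses at each pKa: below pKa_n the protonated form dominates, above it the deprotonated form does. At pH = 5.9, the predominant species is H₂PO₄⁻.

H₂PO₄⁻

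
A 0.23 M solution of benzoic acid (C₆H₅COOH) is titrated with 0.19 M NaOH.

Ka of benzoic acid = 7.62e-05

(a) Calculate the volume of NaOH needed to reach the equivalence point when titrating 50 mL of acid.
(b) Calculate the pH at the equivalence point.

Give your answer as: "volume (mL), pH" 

moles acid = 0.23 × 50/1000 = 0.0115 mol; V_base = moles/0.19 × 1000 = 60.5 mL. At equivalence only the conjugate base is present: [A⁻] = 0.0115/0.111 = 1.0405e-01 M. Kb = Kw/Ka = 1.31e-10; [OH⁻] = √(Kb × [A⁻]) = 3.6952e-06; pOH = 5.43; pH = 14 - pOH = 8.57.

V = 60.5 mL, pH = 8.57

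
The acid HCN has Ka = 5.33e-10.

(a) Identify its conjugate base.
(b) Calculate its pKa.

(a) The conjugate base is formed by removing one H⁺ from HCN, giving CN⁻. (b) pKa = -log(Ka) = -log(5.33e-10) = 9.27.

Conjugate base: CN⁻; pK_a = 9.27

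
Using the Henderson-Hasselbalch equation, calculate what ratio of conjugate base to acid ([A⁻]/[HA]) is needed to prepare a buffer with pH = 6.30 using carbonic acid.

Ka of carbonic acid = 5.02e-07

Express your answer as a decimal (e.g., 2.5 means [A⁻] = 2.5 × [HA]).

pKa = -log(5.02e-07) = 6.2993. pH = pKa + log([A⁻]/[HA]), so log([A⁻]/[HA]) = pH − pKa = 6.30 − 6.2993 = 0.0007. [A⁻]/[HA] = 10^(0.0007) = 1.00

[A⁻]/[HA] = 1.00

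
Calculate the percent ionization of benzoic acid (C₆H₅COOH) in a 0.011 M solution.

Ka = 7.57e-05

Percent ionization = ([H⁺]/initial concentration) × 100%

Using Ka equilibrium: x² + Ka×x - Ka×C = 0. Solving: [H⁺] = 8.7546e-04. Percent = (8.7546e-04/0.011) × 100

Percent ionization = 7.96%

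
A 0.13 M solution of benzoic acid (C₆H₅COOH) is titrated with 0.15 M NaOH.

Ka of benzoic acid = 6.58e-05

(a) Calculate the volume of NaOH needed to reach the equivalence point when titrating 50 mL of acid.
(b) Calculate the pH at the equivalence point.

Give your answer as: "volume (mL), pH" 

moles acid = 0.13 × 50/1000 = 0.0065 mol; V_base = moles/0.15 × 1000 = 43.3 mL. At equivalence only the conjugate base is present: [A⁻] = 0.0065/0.093 = 6.9643e-02 M. Kb = Kw/Ka = 1.52e-10; [OH⁻] = √(Kb × [A⁻]) = 3.2533e-06; pOH = 5.49; pH = 14 - pOH = 8.51.

V = 43.3 mL, pH = 8.51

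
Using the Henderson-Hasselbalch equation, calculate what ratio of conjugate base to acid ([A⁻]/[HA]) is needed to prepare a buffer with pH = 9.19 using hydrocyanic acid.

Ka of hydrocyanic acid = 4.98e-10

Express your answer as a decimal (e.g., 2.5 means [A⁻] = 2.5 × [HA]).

pKa = -log(4.98e-10) = 9.3028. pH = pKa + log([A⁻]/[HA]), so log([A⁻]/[HA]) = pH − pKa = 9.19 − 9.3028 = -0.1128. [A⁻]/[HA] = 10^(-0.1128) = 0.771

[A⁻]/[HA] = 0.771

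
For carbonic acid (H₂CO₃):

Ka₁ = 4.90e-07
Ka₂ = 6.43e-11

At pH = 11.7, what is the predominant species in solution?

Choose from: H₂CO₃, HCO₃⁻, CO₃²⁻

pKa₁ = 6.31, pKa₂ = 10.19. For a polyprotic acid the predominant species crosses at each pKa: below pKa_n the protonated form dominates, above it the deprotonated form does. At pH = 11.7, the predominant species is CO₃²⁻.

CO₃²⁻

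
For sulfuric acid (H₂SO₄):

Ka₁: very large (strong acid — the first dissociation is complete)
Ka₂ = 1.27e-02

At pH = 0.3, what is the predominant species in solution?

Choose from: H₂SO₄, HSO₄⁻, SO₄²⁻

The first dissociation is complete, so H₂SO₄ itself is never the predominant species in water; pKa₂ = -log(1.27e-02) = 1.90. For a polyprotic acid the predominant species crosses at each pKa: below pKa_n the protonated form dominates, above it the deprotonated form does. At pH = 0.3, the predominant species is HSO₄⁻.

HSO₄⁻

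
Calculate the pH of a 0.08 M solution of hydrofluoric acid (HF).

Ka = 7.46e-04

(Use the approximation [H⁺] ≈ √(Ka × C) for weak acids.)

[H⁺] = √(Ka × C) = √(7.46e-04 × 0.08) = 7.7253e-03. pH = -log(7.7253e-03)

pH = 2.11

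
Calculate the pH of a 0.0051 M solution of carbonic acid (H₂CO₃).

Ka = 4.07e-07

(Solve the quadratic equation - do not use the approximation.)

x² + Ka×x - Ka×C = 0. Using quadratic formula: [H⁺] = 4.5357e-05

pH = 4.34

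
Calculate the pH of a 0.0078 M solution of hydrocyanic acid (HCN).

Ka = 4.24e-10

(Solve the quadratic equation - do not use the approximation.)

x² + Ka×x - Ka×C = 0. Using quadratic formula: [H⁺] = 1.8184e-06

pH = 5.74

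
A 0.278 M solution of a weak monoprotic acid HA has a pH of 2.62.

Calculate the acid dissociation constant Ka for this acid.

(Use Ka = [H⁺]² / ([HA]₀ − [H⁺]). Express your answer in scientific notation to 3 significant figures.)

[H⁺] = 10^(−pH) = 10^(−2.62) = 2.399e-03 M. For HA ⇌ H⁺ + A⁻, Ka = [H⁺][A⁻]/[HA] = [H⁺]² / ([HA]₀ − [H⁺]) = (2.399e-03)² / (0.278 − 2.399e-03) = 2.09e-05.

K_a = 2.09e-05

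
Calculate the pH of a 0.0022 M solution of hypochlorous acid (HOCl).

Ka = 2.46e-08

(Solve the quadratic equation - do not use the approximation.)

x² + Ka×x - Ka×C = 0. Using quadratic formula: [H⁺] = 7.3443e-06

pH = 5.13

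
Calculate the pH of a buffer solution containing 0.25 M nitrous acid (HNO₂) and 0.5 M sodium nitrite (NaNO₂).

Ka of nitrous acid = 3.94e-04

pKa = -log(3.94e-04) = 3.40. pH = pKa + log([A⁻]/[HA]) = 3.40 + log(0.5/0.25)

pH = 3.71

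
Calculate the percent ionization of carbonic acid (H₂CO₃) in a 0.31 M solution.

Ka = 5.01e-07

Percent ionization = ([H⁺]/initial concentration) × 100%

Using Ka equilibrium: x² + Ka×x - Ka×C = 0. Solving: [H⁺] = 3.9384e-04. Percent = (3.9384e-04/0.31) × 100

Percent ionization = 0.127%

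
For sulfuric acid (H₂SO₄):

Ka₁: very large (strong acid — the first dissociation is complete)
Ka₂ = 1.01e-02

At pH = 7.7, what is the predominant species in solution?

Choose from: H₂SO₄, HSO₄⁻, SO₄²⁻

The first dissociation is complete, so H₂SO₄ itself is never the predominant species in water; pKa₂ = -log(1.01e-02) = 2.00. For a polyprotic acid the predominant species crosses at each pKa: below pKa_n the protonated form dominates, above it the deprotonated form does. At pH = 7.7, the predominant species is SO₄²⁻.

SO₄²⁻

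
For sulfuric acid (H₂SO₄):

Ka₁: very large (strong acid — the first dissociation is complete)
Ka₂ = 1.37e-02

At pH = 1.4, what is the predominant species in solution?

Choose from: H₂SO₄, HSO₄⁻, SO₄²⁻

The first dissociation is complete, so H₂SO₄ itself is never the predominant species in water; pKa₂ = -log(1.37e-02) = 1.86. For a polyprotic acid the predominant species crosses at each pKa: below pKa_n the protonated form dominates, above it the deprotonated form does. At pH = 1.4, the predominant species is HSO₄⁻.

HSO₄⁻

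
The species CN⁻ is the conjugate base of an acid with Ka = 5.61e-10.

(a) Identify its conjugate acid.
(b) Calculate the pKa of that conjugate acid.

(a) The conjugate acid is formed by adding one H⁺ to CN⁻, giving HCN. (b) pKa = -log(Ka) = -log(5.61e-10) = 9.25.

Conjugate acid: HCN; pK_a = 9.25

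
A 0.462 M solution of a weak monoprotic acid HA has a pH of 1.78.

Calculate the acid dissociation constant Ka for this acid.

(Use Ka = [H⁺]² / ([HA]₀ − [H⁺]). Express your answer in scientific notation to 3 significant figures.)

[H⁺] = 10^(−pH) = 10^(−1.78) = 1.660e-02 M. For HA ⇌ H⁺ + A⁻, Ka = [H⁺][A⁻]/[HA] = [H⁺]² / ([HA]₀ − [H⁺]) = (1.660e-02)² / (0.462 − 1.660e-02) = 6.18e-04.

K_a = 6.18e-04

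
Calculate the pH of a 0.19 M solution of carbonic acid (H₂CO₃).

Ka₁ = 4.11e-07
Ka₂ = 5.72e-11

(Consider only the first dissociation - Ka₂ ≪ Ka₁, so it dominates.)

First dissociation dominates. From Ka₁ = [H⁺][HA⁻]/[H₂A], x² + Ka₁·x − Ka₁·C = 0 with C = 0.19 M and Ka₁ = 4.11e-07. Solving: [H⁺] = (−Ka₁ + √(Ka₁² + 4·Ka₁·C)) / 2 = 2.7924e-04 M. pH = -log(2.7924e-04) = 3.55.

pH = 3.55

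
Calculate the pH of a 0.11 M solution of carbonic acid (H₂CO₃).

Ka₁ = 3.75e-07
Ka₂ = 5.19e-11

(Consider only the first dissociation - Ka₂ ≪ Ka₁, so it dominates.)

First dissociation dominates. From Ka₁ = [H⁺][HA⁻]/[H₂A], x² + Ka₁·x − Ka₁·C = 0 with C = 0.11 M and Ka₁ = 3.75e-07. Solving: [H⁺] = (−Ka₁ + √(Ka₁² + 4·Ka₁·C)) / 2 = 2.0291e-04 M. pH = -log(2.0291e-04) = 3.69.

pH = 3.69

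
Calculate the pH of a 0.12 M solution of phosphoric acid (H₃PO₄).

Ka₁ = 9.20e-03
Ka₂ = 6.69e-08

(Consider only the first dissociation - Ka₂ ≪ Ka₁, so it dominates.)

First dissociation dominates. From Ka₁ = [H⁺][HA⁻]/[H₂A], x² + Ka₁·x − Ka₁·C = 0 with C = 0.12 M and Ka₁ = 9.20e-03. Solving: [H⁺] = (−Ka₁ + √(Ka₁² + 4·Ka₁·C)) / 2 = 2.8943e-02 M. pH = -log(2.8943e-02) = 1.54.

pH = 1.54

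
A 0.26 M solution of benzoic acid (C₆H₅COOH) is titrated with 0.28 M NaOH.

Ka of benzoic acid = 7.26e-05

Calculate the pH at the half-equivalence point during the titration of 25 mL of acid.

At half-equivalence [HA] = [A⁻], so Henderson-Hasselbalch gives pH = pKa = -log(7.26e-05) = 4.14.

pH = pKa = 4.14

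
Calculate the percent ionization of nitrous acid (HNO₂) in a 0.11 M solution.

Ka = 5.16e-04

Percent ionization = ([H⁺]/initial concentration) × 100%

Using Ka equilibrium: x² + Ka×x - Ka×C = 0. Solving: [H⁺] = 7.2803e-03. Percent = (7.2803e-03/0.11) × 100

Percent ionization = 6.62%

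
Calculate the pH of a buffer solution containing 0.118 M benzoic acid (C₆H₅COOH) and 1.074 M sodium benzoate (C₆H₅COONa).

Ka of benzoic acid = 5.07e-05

pKa = -log(5.07e-05) = 4.29. pH = pKa + log([A⁻]/[HA]) = 4.29 + log(1.074/0.118)

pH = 5.25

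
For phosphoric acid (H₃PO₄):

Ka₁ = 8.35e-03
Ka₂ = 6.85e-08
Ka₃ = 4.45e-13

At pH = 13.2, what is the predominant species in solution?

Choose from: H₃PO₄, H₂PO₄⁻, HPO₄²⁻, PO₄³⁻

pKa₁ = 2.08, pKa₂ = 7.16, pKa₃ = 12.35. For a polyprotic acid the predominant species crosses at each pKa: below pKa_n the protonated form dominates, above it the deprotonated form does. At pH = 13.2, the predominant species is PO₄³⁻.

PO₄³⁻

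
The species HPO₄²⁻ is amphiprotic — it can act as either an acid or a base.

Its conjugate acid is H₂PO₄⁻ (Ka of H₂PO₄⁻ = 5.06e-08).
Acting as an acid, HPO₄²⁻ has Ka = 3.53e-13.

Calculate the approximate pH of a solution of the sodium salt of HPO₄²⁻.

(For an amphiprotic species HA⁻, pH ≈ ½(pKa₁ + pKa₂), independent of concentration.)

pKa₁ = -log(5.06e-08) = 7.30; pKa₂ = -log(3.53e-13) = 12.45. For an amphiprotic species, pH ≈ ½(pKa₁ + pKa₂) = ½(7.30 + 12.45) = 9.87.

pH = 9.87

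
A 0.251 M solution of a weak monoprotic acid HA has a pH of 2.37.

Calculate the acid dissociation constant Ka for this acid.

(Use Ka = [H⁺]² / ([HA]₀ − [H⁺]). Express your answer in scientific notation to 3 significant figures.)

[H⁺] = 10^(−pH) = 10^(−2.37) = 4.266e-03 M. For HA ⇌ H⁺ + A⁻, Ka = [H⁺][A⁻]/[HA] = [H⁺]² / ([HA]₀ − [H⁺]) = (4.266e-03)² / (0.251 − 4.266e-03) = 7.38e-05.

K_a = 7.38e-05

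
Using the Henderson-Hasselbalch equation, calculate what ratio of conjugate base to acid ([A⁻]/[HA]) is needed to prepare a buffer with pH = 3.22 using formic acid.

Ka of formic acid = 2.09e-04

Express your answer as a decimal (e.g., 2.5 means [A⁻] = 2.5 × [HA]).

pKa = -log(2.09e-04) = 3.6799. pH = pKa + log([A⁻]/[HA]), so log([A⁻]/[HA]) = pH − pKa = 3.22 − 3.6799 = -0.4599. [A⁻]/[HA] = 10^(-0.4599) = 0.347

[A⁻]/[HA] = 0.347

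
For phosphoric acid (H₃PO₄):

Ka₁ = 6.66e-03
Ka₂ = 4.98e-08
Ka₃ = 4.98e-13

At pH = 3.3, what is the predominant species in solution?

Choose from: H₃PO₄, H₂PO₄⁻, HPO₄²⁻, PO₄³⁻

pKa₁ = 2.18, pKa₂ = 7.30, pKa₃ = 12.30. For a polyprotic acid the predominant species crosses at each pKa: below pKa_n the protonated form dominates, above it the deprotonated form does. At pH = 3.3, the predominant species is H₂PO₄⁻.

H₂PO₄⁻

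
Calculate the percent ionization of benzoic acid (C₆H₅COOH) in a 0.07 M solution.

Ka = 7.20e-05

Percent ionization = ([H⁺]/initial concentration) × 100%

Using Ka equilibrium: x² + Ka×x - Ka×C = 0. Solving: [H⁺] = 2.2093e-03. Percent = (2.2093e-03/0.07) × 100

Percent ionization = 3.16%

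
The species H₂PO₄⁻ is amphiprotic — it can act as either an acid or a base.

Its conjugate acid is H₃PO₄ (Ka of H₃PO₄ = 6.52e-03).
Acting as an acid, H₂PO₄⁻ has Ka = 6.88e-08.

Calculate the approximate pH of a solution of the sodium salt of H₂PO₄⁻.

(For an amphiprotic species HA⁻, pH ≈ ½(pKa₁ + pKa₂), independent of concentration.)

pKa₁ = -log(6.52e-03) = 2.19; pKa₂ = -log(6.88e-08) = 7.16. For an amphiprotic species, pH ≈ ½(pKa₁ + pKa₂) = ½(2.19 + 7.16) = 4.67.

pH = 4.67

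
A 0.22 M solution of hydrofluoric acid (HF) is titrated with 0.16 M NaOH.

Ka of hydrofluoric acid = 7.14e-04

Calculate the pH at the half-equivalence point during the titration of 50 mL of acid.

At half-equivalence [HA] = [A⁻], so Henderson-Hasselbalch gives pH = pKa = -log(7.14e-04) = 3.15.

pH = pKa = 3.15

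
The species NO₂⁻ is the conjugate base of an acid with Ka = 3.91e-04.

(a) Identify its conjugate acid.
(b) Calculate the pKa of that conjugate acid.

(a) The conjugate acid is formed by adding one H⁺ to NO₂⁻, giving HNO₂. (b) pKa = -log(Ka) = -log(3.91e-04) = 3.41.

Conjugate acid: HNO₂; pK_a = 3.41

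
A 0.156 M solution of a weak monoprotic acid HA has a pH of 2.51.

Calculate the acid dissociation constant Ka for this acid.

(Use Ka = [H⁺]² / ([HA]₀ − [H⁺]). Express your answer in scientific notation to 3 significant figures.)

[H⁺] = 10^(−pH) = 10^(−2.51) = 3.090e-03 M. For HA ⇌ H⁺ + A⁻, Ka = [H⁺][A⁻]/[HA] = [H⁺]² / ([HA]₀ − [H⁺]) = (3.090e-03)² / (0.156 − 3.090e-03) = 6.25e-05.

K_a = 6.25e-05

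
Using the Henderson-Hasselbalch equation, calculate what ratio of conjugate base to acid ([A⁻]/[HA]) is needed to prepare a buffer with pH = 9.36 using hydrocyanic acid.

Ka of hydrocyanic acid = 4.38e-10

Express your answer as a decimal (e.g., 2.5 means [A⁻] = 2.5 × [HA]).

pKa = -log(4.38e-10) = 9.3585. pH = pKa + log([A⁻]/[HA]), so log([A⁻]/[HA]) = pH − pKa = 9.36 − 9.3585 = 0.0015. [A⁻]/[HA] = 10^(0.0015) = 1.00

[A⁻]/[HA] = 1.00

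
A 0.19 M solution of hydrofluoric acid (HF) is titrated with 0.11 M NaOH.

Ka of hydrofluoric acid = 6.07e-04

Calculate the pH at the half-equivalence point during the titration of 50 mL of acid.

At half-equivalence [HA] = [A⁻], so Henderson-Hasselbalch gives pH = pKa = -log(6.07e-04) = 3.22.

pH = pKa = 3.22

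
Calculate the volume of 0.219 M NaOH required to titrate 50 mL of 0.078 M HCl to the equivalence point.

At equivalence: moles acid = moles base. moles HCl = 0.078 × 50/1000 = 0.0039 mol. V_base = moles / 0.219 × 1000 = 17.8 mL.

V_{base} = 17.8 mL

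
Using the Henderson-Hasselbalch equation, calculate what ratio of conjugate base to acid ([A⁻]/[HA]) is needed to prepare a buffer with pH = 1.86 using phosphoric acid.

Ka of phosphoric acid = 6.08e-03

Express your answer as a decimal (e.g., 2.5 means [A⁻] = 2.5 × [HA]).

pKa = -log(6.08e-03) = 2.2161. pH = pKa + log([A⁻]/[HA]), so log([A⁻]/[HA]) = pH − pKa = 1.86 − 2.2161 = -0.3561. [A⁻]/[HA] = 10^(-0.3561) = 0.440

[A⁻]/[HA] = 0.440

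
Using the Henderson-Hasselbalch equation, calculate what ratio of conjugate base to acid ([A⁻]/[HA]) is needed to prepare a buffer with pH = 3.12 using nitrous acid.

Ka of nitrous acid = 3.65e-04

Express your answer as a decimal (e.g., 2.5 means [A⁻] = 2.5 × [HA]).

pKa = -log(3.65e-04) = 3.4377. pH = pKa + log([A⁻]/[HA]), so log([A⁻]/[HA]) = pH − pKa = 3.12 − 3.4377 = -0.3177. [A⁻]/[HA] = 10^(-0.3177) = 0.481

[A⁻]/[HA] = 0.481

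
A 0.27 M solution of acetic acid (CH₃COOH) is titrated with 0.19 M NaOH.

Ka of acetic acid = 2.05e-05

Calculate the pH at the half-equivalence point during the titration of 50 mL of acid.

At half-equivalence [HA] = [A⁻], so Henderson-Hasselbalch gives pH = pKa = -log(2.05e-05) = 4.69.

pH = pKa = 4.69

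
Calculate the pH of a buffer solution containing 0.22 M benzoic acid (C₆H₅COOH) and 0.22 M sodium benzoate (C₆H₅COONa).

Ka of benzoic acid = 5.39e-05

pKa = -log(5.39e-05) = 4.27. pH = pKa + log([A⁻]/[HA]) = 4.27 + log(0.22/0.22)

pH = 4.27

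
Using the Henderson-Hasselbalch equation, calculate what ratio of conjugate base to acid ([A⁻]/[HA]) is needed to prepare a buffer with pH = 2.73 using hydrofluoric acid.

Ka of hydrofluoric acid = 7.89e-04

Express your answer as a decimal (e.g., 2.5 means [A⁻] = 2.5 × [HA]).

pKa = -log(7.89e-04) = 3.1029. pH = pKa + log([A⁻]/[HA]), so log([A⁻]/[HA]) = pH − pKa = 2.73 − 3.1029 = -0.3729. [A⁻]/[HA] = 10^(-0.3729) = 0.424

[A⁻]/[HA] = 0.424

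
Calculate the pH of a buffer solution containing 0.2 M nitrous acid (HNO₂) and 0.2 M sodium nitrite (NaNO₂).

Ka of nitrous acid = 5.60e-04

pKa = -log(5.60e-04) = 3.25. pH = pKa + log([A⁻]/[HA]) = 3.25 + log(0.2/0.2)

pH = 3.25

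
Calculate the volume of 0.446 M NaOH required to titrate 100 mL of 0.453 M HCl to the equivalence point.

At equivalence: moles acid = moles base. moles HCl = 0.453 × 100/1000 = 0.0453 mol. V_base = moles / 0.446 × 1000 = 101.6 mL.

V_{base} = 101.6 mL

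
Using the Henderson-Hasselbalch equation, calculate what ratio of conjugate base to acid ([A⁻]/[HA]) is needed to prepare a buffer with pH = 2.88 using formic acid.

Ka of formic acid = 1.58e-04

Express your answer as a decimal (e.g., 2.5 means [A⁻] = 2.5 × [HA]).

pKa = -log(1.58e-04) = 3.8013. pH = pKa + log([A⁻]/[HA]), so log([A⁻]/[HA]) = pH − pKa = 2.88 − 3.8013 = -0.9213. [A⁻]/[HA] = 10^(-0.9213) = 0.120

[A⁻]/[HA] = 0.120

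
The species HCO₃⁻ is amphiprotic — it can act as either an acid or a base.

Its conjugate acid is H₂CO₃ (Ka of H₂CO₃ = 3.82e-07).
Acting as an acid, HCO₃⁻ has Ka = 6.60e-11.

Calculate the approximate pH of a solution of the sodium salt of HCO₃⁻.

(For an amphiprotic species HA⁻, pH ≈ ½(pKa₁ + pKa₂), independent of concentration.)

pKa₁ = -log(3.82e-07) = 6.42; pKa₂ = -log(6.60e-11) = 10.18. For an amphiprotic species, pH ≈ ½(pKa₁ + pKa₂) = ½(6.42 + 10.18) = 8.30.

pH = 8.30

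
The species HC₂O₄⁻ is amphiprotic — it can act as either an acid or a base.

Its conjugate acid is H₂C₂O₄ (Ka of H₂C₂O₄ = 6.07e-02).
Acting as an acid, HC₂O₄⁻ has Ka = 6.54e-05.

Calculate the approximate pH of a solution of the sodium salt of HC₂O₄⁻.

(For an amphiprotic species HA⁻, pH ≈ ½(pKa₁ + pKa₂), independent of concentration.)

pKa₁ = -log(6.07e-02) = 1.22; pKa₂ = -log(6.54e-05) = 4.18. For an amphiprotic species, pH ≈ ½(pKa₁ + pKa₂) = ½(1.22 + 4.18) = 2.70.

pH = 2.70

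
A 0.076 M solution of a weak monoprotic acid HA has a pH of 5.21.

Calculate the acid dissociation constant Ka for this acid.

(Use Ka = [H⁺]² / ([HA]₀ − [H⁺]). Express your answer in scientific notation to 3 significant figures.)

[H⁺] = 10^(−pH) = 10^(−5.21) = 6.166e-06 M. For HA ⇌ H⁺ + A⁻, Ka = [H⁺][A⁻]/[HA] = [H⁺]² / ([HA]₀ − [H⁺]) = (6.166e-06)² / (0.076 − 6.166e-06) = 5.00e-10.

K_a = 5.00e-10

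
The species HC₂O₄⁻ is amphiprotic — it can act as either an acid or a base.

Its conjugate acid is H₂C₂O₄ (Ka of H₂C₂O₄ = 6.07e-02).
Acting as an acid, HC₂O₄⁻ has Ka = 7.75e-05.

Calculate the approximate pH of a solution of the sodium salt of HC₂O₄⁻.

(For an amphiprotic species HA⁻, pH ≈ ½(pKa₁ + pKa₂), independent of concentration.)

pKa₁ = -log(6.07e-02) = 1.22; pKa₂ = -log(7.75e-05) = 4.11. For an amphiprotic species, pH ≈ ½(pKa₁ + pKa₂) = ½(1.22 + 4.11) = 2.66.

pH = 2.66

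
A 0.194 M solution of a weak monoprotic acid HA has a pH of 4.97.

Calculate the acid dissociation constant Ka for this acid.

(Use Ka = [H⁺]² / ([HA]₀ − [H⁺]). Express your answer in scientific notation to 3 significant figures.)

[H⁺] = 10^(−pH) = 10^(−4.97) = 1.072e-05 M. For HA ⇌ H⁺ + A⁻, Ka = [H⁺][A⁻]/[HA] = [H⁺]² / ([HA]₀ − [H⁺]) = (1.072e-05)² / (0.194 − 1.072e-05) = 5.92e-10.

K_a = 5.92e-10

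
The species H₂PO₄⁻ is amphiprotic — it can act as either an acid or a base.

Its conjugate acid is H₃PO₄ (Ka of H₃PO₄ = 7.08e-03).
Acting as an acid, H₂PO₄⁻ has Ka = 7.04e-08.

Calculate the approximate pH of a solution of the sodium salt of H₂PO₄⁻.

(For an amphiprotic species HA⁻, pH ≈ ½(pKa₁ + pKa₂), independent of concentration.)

pKa₁ = -log(7.08e-03) = 2.15; pKa₂ = -log(7.04e-08) = 7.15. For an amphiprotic species, pH ≈ ½(pKa₁ + pKa₂) = ½(2.15 + 7.15) = 4.65.

pH = 4.65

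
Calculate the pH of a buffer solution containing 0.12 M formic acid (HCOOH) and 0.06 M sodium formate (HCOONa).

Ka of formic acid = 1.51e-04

pKa = -log(1.51e-04) = 3.82. pH = pKa + log([A⁻]/[HA]) = 3.82 + log(0.06/0.12)

pH = 3.52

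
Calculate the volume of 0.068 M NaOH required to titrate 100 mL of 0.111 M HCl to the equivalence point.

At equivalence: moles acid = moles base. moles HCl = 0.111 × 100/1000 = 0.0111 mol. V_base = moles / 0.068 × 1000 = 163.2 mL.

V_{base} = 163.2 mL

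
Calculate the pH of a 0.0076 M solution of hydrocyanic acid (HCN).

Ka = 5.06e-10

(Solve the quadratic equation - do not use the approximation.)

x² + Ka×x - Ka×C = 0. Using quadratic formula: [H⁺] = 1.9608e-06

pH = 5.71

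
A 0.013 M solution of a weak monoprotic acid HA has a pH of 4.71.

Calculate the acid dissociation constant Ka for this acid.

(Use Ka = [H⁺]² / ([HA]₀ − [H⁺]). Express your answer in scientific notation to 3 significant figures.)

[H⁺] = 10^(−pH) = 10^(−4.71) = 1.950e-05 M. For HA ⇌ H⁺ + A⁻, Ka = [H⁺][A⁻]/[HA] = [H⁺]² / ([HA]₀ − [H⁺]) = (1.950e-05)² / (0.013 − 1.950e-05) = 2.93e-08.

K_a = 2.93e-08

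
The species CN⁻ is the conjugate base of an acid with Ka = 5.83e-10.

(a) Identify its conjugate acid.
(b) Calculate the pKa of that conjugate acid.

(a) The conjugate acid is formed by adding one H⁺ to CN⁻, giving HCN. (b) pKa = -log(Ka) = -log(5.83e-10) = 9.23.

Conjugate acid: HCN; pK_a = 9.23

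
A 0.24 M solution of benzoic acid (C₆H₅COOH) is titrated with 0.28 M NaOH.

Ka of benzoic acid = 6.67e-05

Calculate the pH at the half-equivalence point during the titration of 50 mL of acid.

At half-equivalence [HA] = [A⁻], so Henderson-Hasselbalch gives pH = pKa = -log(6.67e-05) = 4.18.

pH = pKa = 4.18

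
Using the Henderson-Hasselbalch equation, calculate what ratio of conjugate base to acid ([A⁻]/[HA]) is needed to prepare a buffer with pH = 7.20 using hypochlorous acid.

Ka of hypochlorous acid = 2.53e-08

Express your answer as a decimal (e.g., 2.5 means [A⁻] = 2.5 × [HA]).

pKa = -log(2.53e-08) = 7.5969. pH = pKa + log([A⁻]/[HA]), so log([A⁻]/[HA]) = pH − pKa = 7.20 − 7.5969 = -0.3969. [A⁻]/[HA] = 10^(-0.3969) = 0.401

[A⁻]/[HA] = 0.401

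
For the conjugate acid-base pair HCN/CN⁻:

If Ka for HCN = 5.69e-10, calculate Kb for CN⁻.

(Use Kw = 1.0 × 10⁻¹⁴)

For a conjugate pair Ka × Kb = Kw, so Kb = Kw/Ka = 1.0 × 10⁻¹⁴ / 5.69e-10 = 1.76e-05.

K_b = 1.76e-05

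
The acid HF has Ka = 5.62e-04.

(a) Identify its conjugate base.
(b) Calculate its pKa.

(a) The conjugate base is formed by removing one H⁺ from HF, giving F⁻. (b) pKa = -log(Ka) = -log(5.62e-04) = 3.25.

Conjugate base: F⁻; pK_a = 3.25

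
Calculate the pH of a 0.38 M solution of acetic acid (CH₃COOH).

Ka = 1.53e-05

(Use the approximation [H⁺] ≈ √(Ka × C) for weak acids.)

[H⁺] = √(Ka × C) = √(1.53e-05 × 0.38) = 2.4112e-03. pH = -log(2.4112e-03)

pH = 2.62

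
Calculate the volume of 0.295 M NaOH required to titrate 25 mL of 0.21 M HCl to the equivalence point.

At equivalence: moles acid = moles base. moles HCl = 0.21 × 25/1000 = 0.00525 mol. V_base = moles / 0.295 × 1000 = 17.8 mL.

V_{base} = 17.8 mL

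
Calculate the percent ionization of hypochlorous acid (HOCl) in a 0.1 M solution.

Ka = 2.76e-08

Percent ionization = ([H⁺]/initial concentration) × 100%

Using Ka equilibrium: x² + Ka×x - Ka×C = 0. Solving: [H⁺] = 5.2522e-05. Percent = (5.2522e-05/0.1) × 100

Percent ionization = 0.0525%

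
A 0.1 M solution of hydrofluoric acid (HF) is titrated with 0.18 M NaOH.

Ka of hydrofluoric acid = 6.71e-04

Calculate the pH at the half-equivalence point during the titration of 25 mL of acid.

At half-equivalence [HA] = [A⁻], so Henderson-Hasselbalch gives pH = pKa = -log(6.71e-04) = 3.17.

pH = pKa = 3.17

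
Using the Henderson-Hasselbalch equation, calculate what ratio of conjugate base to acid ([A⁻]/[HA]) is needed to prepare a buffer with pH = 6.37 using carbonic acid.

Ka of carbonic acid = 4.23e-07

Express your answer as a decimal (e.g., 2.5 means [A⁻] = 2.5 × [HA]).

pKa = -log(4.23e-07) = 6.3737. pH = pKa + log([A⁻]/[HA]), so log([A⁻]/[HA]) = pH − pKa = 6.37 − 6.3737 = -0.0037. [A⁻]/[HA] = 10^(-0.0037) = 0.992

[A⁻]/[HA] = 0.992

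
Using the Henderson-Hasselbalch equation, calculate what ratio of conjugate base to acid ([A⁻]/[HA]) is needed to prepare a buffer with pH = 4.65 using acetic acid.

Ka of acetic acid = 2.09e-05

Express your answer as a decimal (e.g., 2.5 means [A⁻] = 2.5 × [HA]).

pKa = -log(2.09e-05) = 4.6799. pH = pKa + log([A⁻]/[HA]), so log([A⁻]/[HA]) = pH − pKa = 4.65 − 4.6799 = -0.0299. [A⁻]/[HA] = 10^(-0.0299) = 0.934

[A⁻]/[HA] = 0.934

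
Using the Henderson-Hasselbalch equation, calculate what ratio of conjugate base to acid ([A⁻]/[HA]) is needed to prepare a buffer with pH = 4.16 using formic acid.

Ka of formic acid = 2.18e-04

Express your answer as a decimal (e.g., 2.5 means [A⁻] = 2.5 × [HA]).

pKa = -log(2.18e-04) = 3.6615. pH = pKa + log([A⁻]/[HA]), so log([A⁻]/[HA]) = pH − pKa = 4.16 − 3.6615 = 0.4985. [A⁻]/[HA] = 10^(0.4985) = 3.15

[A⁻]/[HA] = 3.15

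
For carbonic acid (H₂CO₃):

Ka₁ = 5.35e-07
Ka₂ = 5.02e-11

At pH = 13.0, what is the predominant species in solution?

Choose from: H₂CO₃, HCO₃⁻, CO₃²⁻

pKa₁ = 6.27, pKa₂ = 10.30. For a polyprotic acid the predominant species crosses at each pKa: below pKa_n the protonated form dominates, above it the deprotonated form does. At pH = 13.0, the predominant species is CO₃²⁻.

CO₃²⁻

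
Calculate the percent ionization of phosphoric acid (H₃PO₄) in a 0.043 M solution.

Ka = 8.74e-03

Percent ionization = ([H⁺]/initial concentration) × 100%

Using Ka equilibrium: x² + Ka×x - Ka×C = 0. Solving: [H⁺] = 1.5503e-02. Percent = (1.5503e-02/0.043) × 100

Percent ionization = 36.1%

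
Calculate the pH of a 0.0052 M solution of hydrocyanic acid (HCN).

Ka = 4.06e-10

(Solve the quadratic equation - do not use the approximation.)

x² + Ka×x - Ka×C = 0. Using quadratic formula: [H⁺] = 1.4528e-06

pH = 5.84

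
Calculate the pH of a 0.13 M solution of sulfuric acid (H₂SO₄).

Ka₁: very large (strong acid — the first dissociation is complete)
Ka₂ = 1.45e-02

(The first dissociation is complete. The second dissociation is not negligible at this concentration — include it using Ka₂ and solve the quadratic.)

First dissociation is complete: [H⁺]₀ = [HSO₄⁻]₀ = C = 0.13 M. Second dissociation HSO₄⁻ ⇌ H⁺ + SO₄²⁻: let x = [SO₄²⁻]. Ka₂ = (C + x)·x / (C − x) = 1.45e-02 → x² + (C + Ka₂)·x − Ka₂·C = 0 → x² + 0.14450·x − 1.885e-03 = 0. x = (−0.14450 + √(0.14450² + 4 × 1.885e-03)) / 2 = 1.2042e-02 M. [H⁺] = C + x = 0.13 + 1.2042e-02 = 1.4204e-01 M. pH = -log(1.4204e-01) = 0.85.

pH = 0.85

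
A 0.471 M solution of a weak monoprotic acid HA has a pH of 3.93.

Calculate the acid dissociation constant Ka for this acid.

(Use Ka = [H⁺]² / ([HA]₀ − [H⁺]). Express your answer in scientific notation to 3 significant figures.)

[H⁺] = 10^(−pH) = 10^(−3.93) = 1.175e-04 M. For HA ⇌ H⁺ + A⁻, Ka = [H⁺][A⁻]/[HA] = [H⁺]² / ([HA]₀ − [H⁺]) = (1.175e-04)² / (0.471 − 1.175e-04) = 2.93e-08.

K_a = 2.93e-08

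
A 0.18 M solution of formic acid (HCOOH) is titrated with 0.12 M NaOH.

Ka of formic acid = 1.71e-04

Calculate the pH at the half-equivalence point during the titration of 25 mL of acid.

At half-equivalence [HA] = [A⁻], so Henderson-Hasselbalch gives pH = pKa = -log(1.71e-04) = 3.77.

pH = pKa = 3.77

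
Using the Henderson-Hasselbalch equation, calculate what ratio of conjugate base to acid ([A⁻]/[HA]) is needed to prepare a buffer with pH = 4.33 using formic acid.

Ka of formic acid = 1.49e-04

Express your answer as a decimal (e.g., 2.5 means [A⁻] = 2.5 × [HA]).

pKa = -log(1.49e-04) = 3.8268. pH = pKa + log([A⁻]/[HA]), so log([A⁻]/[HA]) = pH − pKa = 4.33 − 3.8268 = 0.5032. [A⁻]/[HA] = 10^(0.5032) = 3.19

[A⁻]/[HA] = 3.19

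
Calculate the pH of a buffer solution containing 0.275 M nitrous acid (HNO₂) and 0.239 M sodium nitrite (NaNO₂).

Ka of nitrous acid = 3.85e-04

pKa = -log(3.85e-04) = 3.41. pH = pKa + log([A⁻]/[HA]) = 3.41 + log(0.239/0.275)

pH = 3.35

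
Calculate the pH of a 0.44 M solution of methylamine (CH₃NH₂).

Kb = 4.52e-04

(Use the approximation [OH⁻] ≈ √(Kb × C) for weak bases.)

[OH⁻] = √(Kb × C) = √(4.52e-04 × 0.44) = 1.4102e-02. pOH = 1.85, pH = 14 - pOH

pH = 12.15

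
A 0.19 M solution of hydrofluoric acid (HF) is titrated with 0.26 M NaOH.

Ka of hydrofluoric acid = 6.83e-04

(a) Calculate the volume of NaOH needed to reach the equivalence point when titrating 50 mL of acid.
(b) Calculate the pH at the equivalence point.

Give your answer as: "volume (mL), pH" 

moles acid = 0.19 × 50/1000 = 0.0095 mol; V_base = moles/0.26 × 1000 = 36.5 mL. At equivalence only the conjugate base is present: [A⁻] = 0.0095/0.087 = 1.0978e-01 M. Kb = Kw/Ka = 1.46e-11; [OH⁻] = √(Kb × [A⁻]) = 1.2678e-06; pOH = 5.90; pH = 14 - pOH = 8.10.

V = 36.5 mL, pH = 8.10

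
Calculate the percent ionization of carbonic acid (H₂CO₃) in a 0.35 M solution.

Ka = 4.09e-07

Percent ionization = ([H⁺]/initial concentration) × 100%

Using Ka equilibrium: x² + Ka×x - Ka×C = 0. Solving: [H⁺] = 3.7815e-04. Percent = (3.7815e-04/0.35) × 100

Percent ionization = 0.108%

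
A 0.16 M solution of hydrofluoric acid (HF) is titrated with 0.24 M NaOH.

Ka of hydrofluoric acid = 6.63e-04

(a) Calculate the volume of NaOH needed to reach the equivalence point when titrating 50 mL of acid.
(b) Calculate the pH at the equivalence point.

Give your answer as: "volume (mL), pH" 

moles acid = 0.16 × 50/1000 = 0.008 mol; V_base = moles/0.24 × 1000 = 33.3 mL. At equivalence only the conjugate base is present: [A⁻] = 0.008/0.083 = 9.6000e-02 M. Kb = Kw/Ka = 1.51e-11; [OH⁻] = √(Kb × [A⁻]) = 1.2033e-06; pOH = 5.92; pH = 14 - pOH = 8.08.

V = 33.3 mL, pH = 8.08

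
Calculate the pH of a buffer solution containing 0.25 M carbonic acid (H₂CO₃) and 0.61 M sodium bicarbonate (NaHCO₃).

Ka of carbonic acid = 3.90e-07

pKa = -log(3.90e-07) = 6.41. pH = pKa + log([A⁻]/[HA]) = 6.41 + log(0.61/0.25)

pH = 6.80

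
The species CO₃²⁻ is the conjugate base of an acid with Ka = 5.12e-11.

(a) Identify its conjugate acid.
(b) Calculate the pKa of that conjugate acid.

(a) The conjugate acid is formed by adding one H⁺ to CO₃²⁻, giving HCO₃⁻. (b) pKa = -log(Ka) = -log(5.12e-11) = 10.29.

Conjugate acid: HCO₃⁻; pK_a = 10.29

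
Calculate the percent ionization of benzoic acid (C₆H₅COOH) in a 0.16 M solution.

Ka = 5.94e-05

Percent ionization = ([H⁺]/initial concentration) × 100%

Using Ka equilibrium: x² + Ka×x - Ka×C = 0. Solving: [H⁺] = 3.0533e-03. Percent = (3.0533e-03/0.16) × 100

Percent ionization = 1.91%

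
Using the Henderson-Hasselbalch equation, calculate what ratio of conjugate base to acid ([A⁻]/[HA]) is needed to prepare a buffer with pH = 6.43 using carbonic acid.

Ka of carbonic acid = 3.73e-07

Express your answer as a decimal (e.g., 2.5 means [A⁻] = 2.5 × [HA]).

pKa = -log(3.73e-07) = 6.4283. pH = pKa + log([A⁻]/[HA]), so log([A⁻]/[HA]) = pH − pKa = 6.43 − 6.4283 = 0.0017. [A⁻]/[HA] = 10^(0.0017) = 1.00

[A⁻]/[HA] = 1.00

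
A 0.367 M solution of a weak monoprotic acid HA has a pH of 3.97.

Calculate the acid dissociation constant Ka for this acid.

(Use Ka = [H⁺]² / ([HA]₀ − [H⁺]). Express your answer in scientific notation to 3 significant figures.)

[H⁺] = 10^(−pH) = 10^(−3.97) = 1.072e-04 M. For HA ⇌ H⁺ + A⁻, Ka = [H⁺][A⁻]/[HA] = [H⁺]² / ([HA]₀ − [H⁺]) = (1.072e-04)² / (0.367 − 1.072e-04) = 3.13e-08.

K_a = 3.13e-08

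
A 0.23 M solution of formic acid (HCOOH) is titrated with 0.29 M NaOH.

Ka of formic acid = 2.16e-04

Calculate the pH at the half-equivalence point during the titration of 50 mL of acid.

At half-equivalence [HA] = [A⁻], so Henderson-Hasselbalch gives pH = pKa = -log(2.16e-04) = 3.67.

pH = pKa = 3.67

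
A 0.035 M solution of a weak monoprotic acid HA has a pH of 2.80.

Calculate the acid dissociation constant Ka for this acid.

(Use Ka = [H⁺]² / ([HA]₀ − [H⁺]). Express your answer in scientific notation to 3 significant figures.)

[H⁺] = 10^(−pH) = 10^(−2.80) = 1.585e-03 M. For HA ⇌ H⁺ + A⁻, Ka = [H⁺][A⁻]/[HA] = [H⁺]² / ([HA]₀ − [H⁺]) = (1.585e-03)² / (0.035 − 1.585e-03) = 7.52e-05.

K_a = 7.52e-05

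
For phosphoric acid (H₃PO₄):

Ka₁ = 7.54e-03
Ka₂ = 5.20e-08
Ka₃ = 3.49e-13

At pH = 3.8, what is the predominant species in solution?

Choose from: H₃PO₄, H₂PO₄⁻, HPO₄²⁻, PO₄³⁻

pKa₁ = 2.12, pKa₂ = 7.28, pKa₃ = 12.46. For a polyprotic acid the predominant species crosses at each pKa: below pKa_n the protonated form dominates, above it the deprotonated form does. At pH = 3.8, the predominant species is H₂PO₄⁻.

H₂PO₄⁻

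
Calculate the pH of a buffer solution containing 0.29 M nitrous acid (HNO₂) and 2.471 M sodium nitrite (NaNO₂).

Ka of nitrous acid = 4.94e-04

pKa = -log(4.94e-04) = 3.31. pH = pKa + log([A⁻]/[HA]) = 3.31 + log(2.471/0.29)

pH = 4.24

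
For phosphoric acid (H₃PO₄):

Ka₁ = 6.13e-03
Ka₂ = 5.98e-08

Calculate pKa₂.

pKa₂ = -log(Ka₂) = -log(5.98e-08) = 7.22.

pK_{a2} = 7.22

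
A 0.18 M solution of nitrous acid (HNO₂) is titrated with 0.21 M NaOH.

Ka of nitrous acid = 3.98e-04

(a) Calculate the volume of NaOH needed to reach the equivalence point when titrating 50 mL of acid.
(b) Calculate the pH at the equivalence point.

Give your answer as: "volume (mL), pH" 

moles acid = 0.18 × 50/1000 = 0.009 mol; V_base = moles/0.21 × 1000 = 42.9 mL. At equivalence only the conjugate base is present: [A⁻] = 0.009/0.093 = 9.6923e-02 M. Kb = Kw/Ka = 2.51e-11; [OH⁻] = √(Kb × [A⁻]) = 1.5605e-06; pOH = 5.81; pH = 14 - pOH = 8.19.

V = 42.9 mL, pH = 8.19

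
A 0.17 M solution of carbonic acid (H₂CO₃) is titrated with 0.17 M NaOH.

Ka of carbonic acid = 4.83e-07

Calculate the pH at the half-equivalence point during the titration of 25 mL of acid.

At half-equivalence [HA] = [A⁻], so Henderson-Hasselbalch gives pH = pKa = -log(4.83e-07) = 6.32.

pH = pKa = 6.32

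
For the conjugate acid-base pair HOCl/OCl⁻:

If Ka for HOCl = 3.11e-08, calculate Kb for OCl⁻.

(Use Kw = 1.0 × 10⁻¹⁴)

For a conjugate pair Ka × Kb = Kw, so Kb = Kw/Ka = 1.0 × 10⁻¹⁴ / 3.11e-08 = 3.22e-07.

K_b = 3.22e-07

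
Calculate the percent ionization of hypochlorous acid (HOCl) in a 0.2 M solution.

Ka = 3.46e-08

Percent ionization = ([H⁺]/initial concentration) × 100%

Using Ka equilibrium: x² + Ka×x - Ka×C = 0. Solving: [H⁺] = 8.3169e-05. Percent = (8.3169e-05/0.2) × 100

Percent ionization = 0.0416%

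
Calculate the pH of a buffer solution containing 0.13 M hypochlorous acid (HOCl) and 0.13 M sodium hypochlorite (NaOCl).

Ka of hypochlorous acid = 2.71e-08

pKa = -log(2.71e-08) = 7.57. pH = pKa + log([A⁻]/[HA]) = 7.57 + log(0.13/0.13)

pH = 7.57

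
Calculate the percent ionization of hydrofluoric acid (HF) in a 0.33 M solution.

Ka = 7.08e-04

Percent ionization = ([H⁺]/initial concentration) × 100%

Using Ka equilibrium: x² + Ka×x - Ka×C = 0. Solving: [H⁺] = 1.4935e-02. Percent = (1.4935e-02/0.33) × 100

Percent ionization = 4.53%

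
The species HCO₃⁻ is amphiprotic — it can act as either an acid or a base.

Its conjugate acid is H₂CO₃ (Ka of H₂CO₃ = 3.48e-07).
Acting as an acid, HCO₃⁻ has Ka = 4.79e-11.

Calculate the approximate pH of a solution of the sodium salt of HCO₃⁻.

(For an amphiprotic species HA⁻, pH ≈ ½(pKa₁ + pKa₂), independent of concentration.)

pKa₁ = -log(3.48e-07) = 6.46; pKa₂ = -log(4.79e-11) = 10.32. For an amphiprotic species, pH ≈ ½(pKa₁ + pKa₂) = ½(6.46 + 10.32) = 8.39.

pH = 8.39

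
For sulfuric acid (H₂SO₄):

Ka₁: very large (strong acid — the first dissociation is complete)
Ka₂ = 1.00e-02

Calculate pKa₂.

pKa₂ = -log(Ka₂) = -log(1.00e-02) = 2.00.

pK_{a2} = 2.00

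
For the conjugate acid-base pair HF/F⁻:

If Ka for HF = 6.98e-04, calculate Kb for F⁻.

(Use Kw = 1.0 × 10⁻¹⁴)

For a conjugate pair Ka × Kb = Kw, so Kb = Kw/Ka = 1.0 × 10⁻¹⁴ / 6.98e-04 = 1.43e-11.

K_b = 1.43e-11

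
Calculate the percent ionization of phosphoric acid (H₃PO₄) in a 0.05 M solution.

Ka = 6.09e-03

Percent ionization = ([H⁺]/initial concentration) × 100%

Using Ka equilibrium: x² + Ka×x - Ka×C = 0. Solving: [H⁺] = 1.4669e-02. Percent = (1.4669e-02/0.05) × 100

Percent ionization = 29.3%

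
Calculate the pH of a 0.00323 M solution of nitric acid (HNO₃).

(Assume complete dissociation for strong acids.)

[H⁺] = 0.00323 M for strong acid. pH = -log[H⁺] = -log(0.00323)

pH = 2.49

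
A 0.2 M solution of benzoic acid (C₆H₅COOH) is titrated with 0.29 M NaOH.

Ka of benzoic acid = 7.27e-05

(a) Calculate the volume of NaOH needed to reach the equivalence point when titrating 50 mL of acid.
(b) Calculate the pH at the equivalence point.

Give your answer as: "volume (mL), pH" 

moles acid = 0.2 × 50/1000 = 0.01 mol; V_base = moles/0.29 × 1000 = 34.5 mL. At equivalence only the conjugate base is present: [A⁻] = 0.01/0.084 = 1.1837e-01 M. Kb = Kw/Ka = 1.38e-10; [OH⁻] = √(Kb × [A⁻]) = 4.0350e-06; pOH = 5.39; pH = 14 - pOH = 8.61.

V = 34.5 mL, pH = 8.61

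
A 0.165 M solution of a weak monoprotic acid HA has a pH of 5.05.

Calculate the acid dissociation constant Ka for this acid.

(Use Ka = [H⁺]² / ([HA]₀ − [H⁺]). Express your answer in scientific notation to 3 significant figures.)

[H⁺] = 10^(−pH) = 10^(−5.05) = 8.913e-06 M. For HA ⇌ H⁺ + A⁻, Ka = [H⁺][A⁻]/[HA] = [H⁺]² / ([HA]₀ − [H⁺]) = (8.913e-06)² / (0.165 − 8.913e-06) = 4.81e-10.

K_a = 4.81e-10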